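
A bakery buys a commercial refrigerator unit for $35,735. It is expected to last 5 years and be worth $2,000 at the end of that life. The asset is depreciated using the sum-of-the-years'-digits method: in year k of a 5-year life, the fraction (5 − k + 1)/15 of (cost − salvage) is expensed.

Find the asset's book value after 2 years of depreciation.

$15,494

Depreciable base = $35,735 − $2,000 = $33,735.
Sum of the years' digits = 5+4+3+2+1 = 15.
Year 1: $33,735 × 5/15 = $11,245. Book value $24,490.
Year 2: $33,735 × 4/15 = $8,996. Book value $15,494.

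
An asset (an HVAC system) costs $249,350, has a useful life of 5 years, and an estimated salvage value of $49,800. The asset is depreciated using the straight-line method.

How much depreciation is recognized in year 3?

Depreciable base = $249,350 − $49,800 = $199,550.
Annual expense = $199,550 / 5 = $39,910.

$39,910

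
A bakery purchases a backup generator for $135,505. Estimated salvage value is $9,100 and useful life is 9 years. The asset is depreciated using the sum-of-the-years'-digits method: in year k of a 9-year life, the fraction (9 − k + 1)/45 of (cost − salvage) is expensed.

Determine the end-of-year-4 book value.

Depreciable base = $135,505 − $9,100 = $126,405.
Sum of the years' digits = 9+8+7+6+5+4+3+2+1 = 45.
Year 1: $126,405 × 9/45 = $25,281. Book value $110,224.
Year 2: $126,405 × 8/45 = $22,472. Book value $87,752.
Year 3: $126,405 × 7/45 = $19,663. Book value $68,089.
Year 4: $126,405 × 6/45 = $16,854. Book value $51,235.

$51,235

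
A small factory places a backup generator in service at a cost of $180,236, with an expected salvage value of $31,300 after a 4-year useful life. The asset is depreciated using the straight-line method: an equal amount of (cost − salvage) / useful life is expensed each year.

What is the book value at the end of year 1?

Depreciable base = $180,236 − $31,300 = $148,936.
Annual expense = $148,936 / 4 = $37,234.
End of year 1: book value $143,002.

$143,002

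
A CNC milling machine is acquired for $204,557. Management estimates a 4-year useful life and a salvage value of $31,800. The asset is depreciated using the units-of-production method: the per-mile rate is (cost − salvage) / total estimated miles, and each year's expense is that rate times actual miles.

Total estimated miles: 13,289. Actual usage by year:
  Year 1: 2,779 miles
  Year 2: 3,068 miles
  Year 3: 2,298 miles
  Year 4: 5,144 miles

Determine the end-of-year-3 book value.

$98,672

Depreciable base = $204,557 − $31,800 = $172,757.
Rate = $172,757 / 13,289 miles = $13 per mile.
Year 1: 2,779 × $13 = $36,127. Book value $168,430.
Year 2: 3,068 × $13 = $39,884. Book value $128,546.
Year 3: 2,298 × $13 = $29,874. Book value $98,672.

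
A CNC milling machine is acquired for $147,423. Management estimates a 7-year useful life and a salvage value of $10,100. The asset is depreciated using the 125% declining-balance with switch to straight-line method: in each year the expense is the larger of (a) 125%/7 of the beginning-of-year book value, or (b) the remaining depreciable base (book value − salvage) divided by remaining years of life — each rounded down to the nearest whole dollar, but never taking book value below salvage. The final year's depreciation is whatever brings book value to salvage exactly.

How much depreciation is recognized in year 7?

Depreciable base = $147,423 − $10,100 = $137,323.
Year 1: DB = ⌊$147,423 × 125%/7⌋ = $26,325; SL = ⌊$137,323/7⌋ = $19,617 → take DB $26,325. Book value $121,098.
Year 2: DB = ⌊$121,098 × 125%/7⌋ = $21,624; SL = ⌊$110,998/6⌋ = $18,499 → take DB $21,624. Book value $99,474.
Year 3: DB = ⌊$99,474 × 125%/7⌋ = $17,763; SL = ⌊$89,374/5⌋ = $17,874 → take SL $17,874. Book value $81,600.
Year 4: DB = ⌊$81,600 × 125%/7⌋ = $14,571; SL = ⌊$71,500/4⌋ = $17,875 → take SL $17,875. Book value $63,725.
Year 5: DB = ⌊$63,725 × 125%/7⌋ = $11,379; SL = ⌊$53,625/3⌋ = $17,875 → take SL $17,875. Book value $45,850.
Year 6: DB = ⌊$45,850 × 125%/7⌋ = $8,187; SL = ⌊$35,750/2⌋ = $17,875 → take SL $17,875. Book value $27,975.
Year 7 (final): $27,975 − $10,100 = $17,875. Book value $10,100.

$17,875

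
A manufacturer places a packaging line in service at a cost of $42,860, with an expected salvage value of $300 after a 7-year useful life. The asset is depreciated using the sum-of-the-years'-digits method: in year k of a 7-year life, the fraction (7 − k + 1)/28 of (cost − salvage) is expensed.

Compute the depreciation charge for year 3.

$7,600

Depreciable base = $42,860 − $300 = $42,560.
Sum of the years' digits = 7+6+5+4+3+2+1 = 28.
Year 1: $42,560 × 7/28 = $10,640. Book value $32,220.
Year 2: $42,560 × 6/28 = $9,120. Book value $23,100.
Year 3: $42,560 × 5/28 = $7,600. Book value $15,500.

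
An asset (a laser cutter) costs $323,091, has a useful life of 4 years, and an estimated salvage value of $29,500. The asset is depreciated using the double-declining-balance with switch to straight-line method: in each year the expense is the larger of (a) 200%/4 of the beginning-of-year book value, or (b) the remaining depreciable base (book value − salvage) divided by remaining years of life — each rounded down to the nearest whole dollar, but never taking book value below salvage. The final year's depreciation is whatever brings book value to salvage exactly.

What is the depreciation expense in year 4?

Depreciable base = $323,091 − $29,500 = $293,591.
Year 1: DB = ⌊$323,091 × 200%/4⌋ = $161,545; SL = ⌊$293,591/4⌋ = $73,397 → take DB $161,545. Book value $161,546.
Year 2: DB = ⌊$161,546 × 200%/4⌋ = $80,773; SL = ⌊$132,046/3⌋ = $44,015 → take DB $80,773. Book value $80,773.
Year 3: DB = ⌊$80,773 × 200%/4⌋ = $40,386; SL = ⌊$51,273/2⌋ = $25,636 → take DB $40,386. Book value $40,387.
Year 4 (final): $40,387 − $29,500 = $10,887. Book value $29,500.

$10,887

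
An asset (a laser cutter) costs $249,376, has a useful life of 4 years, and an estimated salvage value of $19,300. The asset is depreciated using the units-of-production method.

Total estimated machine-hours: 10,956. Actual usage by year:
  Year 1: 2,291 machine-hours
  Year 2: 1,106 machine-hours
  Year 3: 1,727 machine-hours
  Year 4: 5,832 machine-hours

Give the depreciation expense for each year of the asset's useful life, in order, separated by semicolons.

Depreciable base = $249,376 − $19,300 = $230,076.
Rate = $230,076 / 10,956 machine-hours = $21 per machine-hour.
Year 1: 2,291 × $21 = $48,111. Book value $201,265.
Year 2: 1,106 × $21 = $23,226. Book value $178,039.
Year 3: 1,727 × $21 = $36,267. Book value $141,772.
Year 4: 5,832 × $21 = $122,472. Book value $19,300.

$48,111; $23,226; $36,267; $122,472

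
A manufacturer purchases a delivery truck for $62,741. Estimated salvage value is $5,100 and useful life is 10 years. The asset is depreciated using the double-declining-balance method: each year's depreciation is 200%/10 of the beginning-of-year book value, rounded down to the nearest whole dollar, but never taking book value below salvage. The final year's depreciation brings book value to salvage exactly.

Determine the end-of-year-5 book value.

$20,560

Depreciable base = $62,741 − $5,100 = $57,641.
Year 1: ⌊$62,741 × 200%/10⌋ = $12,548. Book value $50,193.
Year 2: ⌊$50,193 × 200%/10⌋ = $10,038. Book value $40,155.
Year 3: ⌊$40,155 × 200%/10⌋ = $8,031. Book value $32,124.
Year 4: ⌊$32,124 × 200%/10⌋ = $6,424. Book value $25,700.
Year 5: ⌊$25,700 × 200%/10⌋ = $5,140. Book value $20,560.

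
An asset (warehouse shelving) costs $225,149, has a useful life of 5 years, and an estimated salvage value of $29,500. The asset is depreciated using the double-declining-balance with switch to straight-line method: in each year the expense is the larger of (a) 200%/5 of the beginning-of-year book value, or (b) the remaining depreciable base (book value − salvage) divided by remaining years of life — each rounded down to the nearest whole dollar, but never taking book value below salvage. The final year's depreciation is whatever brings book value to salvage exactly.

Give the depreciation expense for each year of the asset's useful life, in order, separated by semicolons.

Depreciable base = $225,149 − $29,500 = $195,649.
Year 1: DB = ⌊$225,149 × 200%/5⌋ = $90,059; SL = ⌊$195,649/5⌋ = $39,129 → take DB $90,059. Book value $135,090.
Year 2: DB = ⌊$135,090 × 200%/5⌋ = $54,036; SL = ⌊$105,590/4⌋ = $26,397 → take DB $54,036. Book value $81,054.
Year 3: DB = ⌊$81,054 × 200%/5⌋ = $32,421; SL = ⌊$51,554/3⌋ = $17,184 → take DB $32,421. Book value $48,633.
Year 4: DB = ⌊$48,633 × 200%/5⌋ = $19,453; SL = ⌊$19,133/2⌋ = $9,566 → take DB $19,453, capped at $19,133. Book value $29,500.
Year 5 (final): $29,500 − $29,500 = $0. Book value $29,500.

$90,059; $54,036; $32,421; $19,133; $0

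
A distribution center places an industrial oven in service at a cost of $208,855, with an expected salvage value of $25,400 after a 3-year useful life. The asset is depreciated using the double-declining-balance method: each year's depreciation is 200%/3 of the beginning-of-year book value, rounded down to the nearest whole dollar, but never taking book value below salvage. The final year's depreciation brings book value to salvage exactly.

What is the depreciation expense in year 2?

Depreciable base = $208,855 − $25,400 = $183,455.
Year 1: ⌊$208,855 × 200%/3⌋ = $139,236. Book value $69,619.
Year 2: ⌊$69,619 × 200%/3⌋ = $46,412, capped at $44,219. Book value $25,400.

$44,219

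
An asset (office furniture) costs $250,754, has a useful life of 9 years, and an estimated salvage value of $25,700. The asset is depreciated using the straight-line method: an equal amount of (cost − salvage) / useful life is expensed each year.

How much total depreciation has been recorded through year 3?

$75,018

Depreciable base = $250,754 − $25,700 = $225,054.
Annual expense = $225,054 / 9 = $25,006.
End of year 1: book value $225,748.
End of year 2: book value $200,742.
End of year 3: book value $175,736.
Accumulated through year 3 = $250,754 − $175,736 = $75,018.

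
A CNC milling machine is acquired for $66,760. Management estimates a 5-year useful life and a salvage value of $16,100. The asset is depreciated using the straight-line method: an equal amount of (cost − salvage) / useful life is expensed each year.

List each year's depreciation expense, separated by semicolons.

$10,132; $10,132; $10,132; $10,132; $10,132

Depreciable base = $66,760 − $16,100 = $50,660.
Annual expense = $50,660 / 5 = $10,132.
End of year 1: book value $56,628.
End of year 2: book value $46,496.
End of year 3: book value $36,364.
End of year 4: book value $26,232.
End of year 5: book value $16,100.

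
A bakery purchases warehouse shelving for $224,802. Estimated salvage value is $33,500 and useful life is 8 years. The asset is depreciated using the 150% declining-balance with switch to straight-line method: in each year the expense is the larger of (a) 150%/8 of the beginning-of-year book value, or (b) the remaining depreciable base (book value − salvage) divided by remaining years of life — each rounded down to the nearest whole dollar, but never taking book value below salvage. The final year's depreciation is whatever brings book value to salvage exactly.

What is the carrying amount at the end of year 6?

$64,236

Depreciable base = $224,802 − $33,500 = $191,302.
Year 1: DB = ⌊$224,802 × 150%/8⌋ = $42,150; SL = ⌊$191,302/8⌋ = $23,912 → take DB $42,150. Book value $182,652.
Year 2: DB = ⌊$182,652 × 150%/8⌋ = $34,247; SL = ⌊$149,152/7⌋ = $21,307 → take DB $34,247. Book value $148,405.
Year 3: DB = ⌊$148,405 × 150%/8⌋ = $27,825; SL = ⌊$114,905/6⌋ = $19,150 → take DB $27,825. Book value $120,580.
Year 4: DB = ⌊$120,580 × 150%/8⌋ = $22,608; SL = ⌊$87,080/5⌋ = $17,416 → take DB $22,608. Book value $97,972.
Year 5: DB = ⌊$97,972 × 150%/8⌋ = $18,369; SL = ⌊$64,472/4⌋ = $16,118 → take DB $18,369. Book value $79,603.
Year 6: DB = ⌊$79,603 × 150%/8⌋ = $14,925; SL = ⌊$46,103/3⌋ = $15,367 → take SL $15,367. Book value $64,236.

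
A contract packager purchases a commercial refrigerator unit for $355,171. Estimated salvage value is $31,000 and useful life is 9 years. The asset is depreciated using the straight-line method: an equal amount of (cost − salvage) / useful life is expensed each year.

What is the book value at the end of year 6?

$139,057

Depreciable base = $355,171 − $31,000 = $324,171.
Annual expense = $324,171 / 9 = $36,019.
End of year 1: book value $319,152.
End of year 2: book value $283,133.
End of year 3: book value $247,114.
End of year 4: book value $211,095.
End of year 5: book value $175,076.
End of year 6: book value $139,057.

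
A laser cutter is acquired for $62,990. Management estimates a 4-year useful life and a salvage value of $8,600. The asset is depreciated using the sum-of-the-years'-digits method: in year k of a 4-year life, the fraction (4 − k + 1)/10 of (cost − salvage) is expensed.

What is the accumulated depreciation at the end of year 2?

Depreciable base = $62,990 − $8,600 = $54,390.
Sum of the years' digits = 4+3+2+1 = 10.
Year 1: $54,390 × 4/10 = $21,756. Book value $41,234.
Year 2: $54,390 × 3/10 = $16,317. Book value $24,917.
Accumulated through year 2 = $62,990 − $24,917 = $38,073.

$38,073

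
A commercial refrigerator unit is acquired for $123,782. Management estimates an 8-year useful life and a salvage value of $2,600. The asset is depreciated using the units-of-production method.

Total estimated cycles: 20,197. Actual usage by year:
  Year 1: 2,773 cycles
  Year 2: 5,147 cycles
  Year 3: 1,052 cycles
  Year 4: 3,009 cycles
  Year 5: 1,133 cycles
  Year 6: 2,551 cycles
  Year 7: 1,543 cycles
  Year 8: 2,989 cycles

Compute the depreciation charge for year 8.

Depreciable base = $123,782 − $2,600 = $121,182.
Rate = $121,182 / 20,197 cycles = $6 per cycle.
Year 1: 2,773 × $6 = $16,638. Book value $107,144.
Year 2: 5,147 × $6 = $30,882. Book value $76,262.
Year 3: 1,052 × $6 = $6,312. Book value $69,950.
Year 4: 3,009 × $6 = $18,054. Book value $51,896.
Year 5: 1,133 × $6 = $6,798. Book value $45,098.
Year 6: 2,551 × $6 = $15,306. Book value $29,792.
Year 7: 1,543 × $6 = $9,258. Book value $20,534.
Year 8: 2,989 × $6 = $17,934. Book value $2,600.

$17,934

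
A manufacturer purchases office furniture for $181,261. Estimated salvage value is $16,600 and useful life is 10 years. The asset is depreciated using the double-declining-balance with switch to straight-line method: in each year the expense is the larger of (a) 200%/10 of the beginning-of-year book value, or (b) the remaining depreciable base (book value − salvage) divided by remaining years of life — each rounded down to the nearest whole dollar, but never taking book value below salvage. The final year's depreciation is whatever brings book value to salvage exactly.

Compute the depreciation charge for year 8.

$7,603

Depreciable base = $181,261 − $16,600 = $164,661.
Year 1: DB = ⌊$181,261 × 200%/10⌋ = $36,252; SL = ⌊$164,661/10⌋ = $16,466 → take DB $36,252. Book value $145,009.
Year 2: DB = ⌊$145,009 × 200%/10⌋ = $29,001; SL = ⌊$128,409/9⌋ = $14,267 → take DB $29,001. Book value $116,008.
Year 3: DB = ⌊$116,008 × 200%/10⌋ = $23,201; SL = ⌊$99,408/8⌋ = $12,426 → take DB $23,201. Book value $92,807.
Year 4: DB = ⌊$92,807 × 200%/10⌋ = $18,561; SL = ⌊$76,207/7⌋ = $10,886 → take DB $18,561. Book value $74,246.
Year 5: DB = ⌊$74,246 × 200%/10⌋ = $14,849; SL = ⌊$57,646/6⌋ = $9,607 → take DB $14,849. Book value $59,397.
Year 6: DB = ⌊$59,397 × 200%/10⌋ = $11,879; SL = ⌊$42,797/5⌋ = $8,559 → take DB $11,879. Book value $47,518.
Year 7: DB = ⌊$47,518 × 200%/10⌋ = $9,503; SL = ⌊$30,918/4⌋ = $7,729 → take DB $9,503. Book value $38,015.
Year 8: DB = ⌊$38,015 × 200%/10⌋ = $7,603; SL = ⌊$21,415/3⌋ = $7,138 → take DB $7,603. Book value $30,412.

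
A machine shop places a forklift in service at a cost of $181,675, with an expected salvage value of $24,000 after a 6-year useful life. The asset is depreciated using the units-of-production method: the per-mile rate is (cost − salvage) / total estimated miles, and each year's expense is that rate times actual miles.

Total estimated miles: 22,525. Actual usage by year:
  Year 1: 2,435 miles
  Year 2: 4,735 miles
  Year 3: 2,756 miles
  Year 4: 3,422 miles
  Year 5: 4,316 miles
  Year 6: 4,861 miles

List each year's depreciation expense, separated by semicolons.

Depreciable base = $181,675 − $24,000 = $157,675.
Rate = $157,675 / 22,525 miles = $7 per mile.
Year 1: 2,435 × $7 = $17,045. Book value $164,630.
Year 2: 4,735 × $7 = $33,145. Book value $131,485.
Year 3: 2,756 × $7 = $19,292. Book value $112,193.
Year 4: 3,422 × $7 = $23,954. Book value $88,239.
Year 5: 4,316 × $7 = $30,212. Book value $58,027.
Year 6: 4,861 × $7 = $34,027. Book value $24,000.

$17,045; $33,145; $19,292; $23,954; $30,212; $34,027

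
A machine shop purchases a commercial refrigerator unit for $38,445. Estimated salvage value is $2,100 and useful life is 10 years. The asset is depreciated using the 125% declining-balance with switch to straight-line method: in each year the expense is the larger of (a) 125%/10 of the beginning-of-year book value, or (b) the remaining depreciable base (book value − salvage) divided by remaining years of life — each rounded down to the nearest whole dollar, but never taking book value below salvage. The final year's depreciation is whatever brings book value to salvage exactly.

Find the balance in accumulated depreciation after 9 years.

Depreciable base = $38,445 − $2,100 = $36,345.
Year 1: DB = ⌊$38,445 × 125%/10⌋ = $4,805; SL = ⌊$36,345/10⌋ = $3,634 → take DB $4,805. Book value $33,640.
Year 2: DB = ⌊$33,640 × 125%/10⌋ = $4,205; SL = ⌊$31,540/9⌋ = $3,504 → take DB $4,205. Book value $29,435.
Year 3: DB = ⌊$29,435 × 125%/10⌋ = $3,679; SL = ⌊$27,335/8⌋ = $3,416 → take DB $3,679. Book value $25,756.
Year 4: DB = ⌊$25,756 × 125%/10⌋ = $3,219; SL = ⌊$23,656/7⌋ = $3,379 → take SL $3,379. Book value $22,377.
Year 5: DB = ⌊$22,377 × 125%/10⌋ = $2,797; SL = ⌊$20,277/6⌋ = $3,379 → take SL $3,379. Book value $18,998.
Year 6: DB = ⌊$18,998 × 125%/10⌋ = $2,374; SL = ⌊$16,898/5⌋ = $3,379 → take SL $3,379. Book value $15,619.
Year 7: DB = ⌊$15,619 × 125%/10⌋ = $1,952; SL = ⌊$13,519/4⌋ = $3,379 → take SL $3,379. Book value $12,240.
Year 8: DB = ⌊$12,240 × 125%/10⌋ = $1,530; SL = ⌊$10,140/3⌋ = $3,380 → take SL $3,380. Book value $8,860.
Year 9: DB = ⌊$8,860 × 125%/10⌋ = $1,107; SL = ⌊$6,760/2⌋ = $3,380 → take SL $3,380. Book value $5,480.
Accumulated through year 9 = $38,445 − $5,480 = $32,965.

$32,965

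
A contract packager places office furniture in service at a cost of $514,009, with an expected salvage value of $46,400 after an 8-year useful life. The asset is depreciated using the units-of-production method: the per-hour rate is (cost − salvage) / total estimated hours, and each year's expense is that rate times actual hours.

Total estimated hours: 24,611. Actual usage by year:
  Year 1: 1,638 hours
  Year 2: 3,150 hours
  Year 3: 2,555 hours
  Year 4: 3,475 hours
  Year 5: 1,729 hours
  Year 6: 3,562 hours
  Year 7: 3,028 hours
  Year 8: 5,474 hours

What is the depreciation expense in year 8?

Depreciable base = $514,009 − $46,400 = $467,609.
Rate = $467,609 / 24,611 hours = $19 per hour.
Year 1: 1,638 × $19 = $31,122. Book value $482,887.
Year 2: 3,150 × $19 = $59,850. Book value $423,037.
Year 3: 2,555 × $19 = $48,545. Book value $374,492.
Year 4: 3,475 × $19 = $66,025. Book value $308,467.
Year 5: 1,729 × $19 = $32,851. Book value $275,616.
Year 6: 3,562 × $19 = $67,678. Book value $207,938.
Year 7: 3,028 × $19 = $57,532. Book value $150,406.
Year 8: 5,474 × $19 = $104,006. Book value $46,400.

$104,006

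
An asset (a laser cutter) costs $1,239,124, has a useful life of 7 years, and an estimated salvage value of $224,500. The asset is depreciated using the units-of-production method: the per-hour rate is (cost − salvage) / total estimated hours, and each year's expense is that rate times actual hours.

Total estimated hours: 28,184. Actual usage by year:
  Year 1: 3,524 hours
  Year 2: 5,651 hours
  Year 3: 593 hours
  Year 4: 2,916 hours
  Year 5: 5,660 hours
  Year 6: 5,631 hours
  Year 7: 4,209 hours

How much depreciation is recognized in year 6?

$202,716

Depreciable base = $1,239,124 − $224,500 = $1,014,624.
Rate = $1,014,624 / 28,184 hours = $36 per hour.
Year 1: 3,524 × $36 = $126,864. Book value $1,112,260.
Year 2: 5,651 × $36 = $203,436. Book value $908,824.
Year 3: 593 × $36 = $21,348. Book value $887,476.
Year 4: 2,916 × $36 = $104,976. Book value $782,500.
Year 5: 5,660 × $36 = $203,760. Book value $578,740.
Year 6: 5,631 × $36 = $202,716. Book value $376,024.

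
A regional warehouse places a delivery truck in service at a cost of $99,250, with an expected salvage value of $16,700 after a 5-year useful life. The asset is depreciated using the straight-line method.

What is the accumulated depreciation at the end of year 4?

$66,040

Depreciable base = $99,250 − $16,700 = $82,550.
Annual expense = $82,550 / 5 = $16,510.
End of year 1: book value $82,740.
End of year 2: book value $66,230.
End of year 3: book value $49,720.
End of year 4: book value $33,210.
Accumulated through year 4 = $99,250 − $33,210 = $66,040.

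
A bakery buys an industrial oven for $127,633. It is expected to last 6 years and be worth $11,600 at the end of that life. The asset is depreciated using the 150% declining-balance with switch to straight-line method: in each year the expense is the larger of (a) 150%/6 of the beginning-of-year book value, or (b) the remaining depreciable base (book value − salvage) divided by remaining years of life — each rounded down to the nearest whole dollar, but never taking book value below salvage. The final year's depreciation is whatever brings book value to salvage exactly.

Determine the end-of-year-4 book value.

Depreciable base = $127,633 − $11,600 = $116,033.
Year 1: DB = ⌊$127,633 × 150%/6⌋ = $31,908; SL = ⌊$116,033/6⌋ = $19,338 → take DB $31,908. Book value $95,725.
Year 2: DB = ⌊$95,725 × 150%/6⌋ = $23,931; SL = ⌊$84,125/5⌋ = $16,825 → take DB $23,931. Book value $71,794.
Year 3: DB = ⌊$71,794 × 150%/6⌋ = $17,948; SL = ⌊$60,194/4⌋ = $15,048 → take DB $17,948. Book value $53,846.
Year 4: DB = ⌊$53,846 × 150%/6⌋ = $13,461; SL = ⌊$42,246/3⌋ = $14,082 → take SL $14,082. Book value $39,764.

$39,764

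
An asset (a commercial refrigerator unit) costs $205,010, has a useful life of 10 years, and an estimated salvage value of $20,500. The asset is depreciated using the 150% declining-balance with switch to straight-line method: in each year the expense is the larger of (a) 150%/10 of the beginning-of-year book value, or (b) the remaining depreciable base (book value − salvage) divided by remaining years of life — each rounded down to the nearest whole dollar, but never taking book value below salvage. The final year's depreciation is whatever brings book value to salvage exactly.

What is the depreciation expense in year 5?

$16,052

Depreciable base = $205,010 − $20,500 = $184,510.
Year 1: DB = ⌊$205,010 × 150%/10⌋ = $30,751; SL = ⌊$184,510/10⌋ = $18,451 → take DB $30,751. Book value $174,259.
Year 2: DB = ⌊$174,259 × 150%/10⌋ = $26,138; SL = ⌊$153,759/9⌋ = $17,084 → take DB $26,138. Book value $148,121.
Year 3: DB = ⌊$148,121 × 150%/10⌋ = $22,218; SL = ⌊$127,621/8⌋ = $15,952 → take DB $22,218. Book value $125,903.
Year 4: DB = ⌊$125,903 × 150%/10⌋ = $18,885; SL = ⌊$105,403/7⌋ = $15,057 → take DB $18,885. Book value $107,018.
Year 5: DB = ⌊$107,018 × 150%/10⌋ = $16,052; SL = ⌊$86,518/6⌋ = $14,419 → take DB $16,052. Book value $90,966.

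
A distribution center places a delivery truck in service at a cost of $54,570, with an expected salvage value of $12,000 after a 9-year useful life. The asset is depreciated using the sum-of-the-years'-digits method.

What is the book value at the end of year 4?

Depreciable base = $54,570 − $12,000 = $42,570.
Sum of the years' digits = 9+8+7+6+5+4+3+2+1 = 45.
Year 1: $42,570 × 9/45 = $8,514. Book value $46,056.
Year 2: $42,570 × 8/45 = $7,568. Book value $38,488.
Year 3: $42,570 × 7/45 = $6,622. Book value $31,866.
Year 4: $42,570 × 6/45 = $5,676. Book value $26,190.

$26,190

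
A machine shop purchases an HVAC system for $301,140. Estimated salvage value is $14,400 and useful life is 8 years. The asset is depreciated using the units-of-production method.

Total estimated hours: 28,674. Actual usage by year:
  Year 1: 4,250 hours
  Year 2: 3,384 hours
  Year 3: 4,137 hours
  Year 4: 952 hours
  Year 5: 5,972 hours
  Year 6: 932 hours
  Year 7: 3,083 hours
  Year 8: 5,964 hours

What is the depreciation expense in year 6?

$9,320

Depreciable base = $301,140 − $14,400 = $286,740.
Rate = $286,740 / 28,674 hours = $10 per hour.
Year 1: 4,250 × $10 = $42,500. Book value $258,640.
Year 2: 3,384 × $10 = $33,840. Book value $224,800.
Year 3: 4,137 × $10 = $41,370. Book value $183,430.
Year 4: 952 × $10 = $9,520. Book value $173,910.
Year 5: 5,972 × $10 = $59,720. Book value $114,190.
Year 6: 932 × $10 = $9,320. Book value $104,870.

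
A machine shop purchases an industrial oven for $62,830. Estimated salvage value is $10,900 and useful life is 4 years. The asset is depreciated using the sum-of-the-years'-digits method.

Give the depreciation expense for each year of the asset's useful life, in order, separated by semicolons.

$20,772; $15,579; $10,386; $5,193

Depreciable base = $62,830 − $10,900 = $51,930.
Sum of the years' digits = 4+3+2+1 = 10.
Year 1: $51,930 × 4/10 = $20,772. Book value $42,058.
Year 2: $51,930 × 3/10 = $15,579. Book value $26,479.
Year 3: $51,930 × 2/10 = $10,386. Book value $16,093.
Year 4: $51,930 × 1/10 = $5,193. Book value $10,900.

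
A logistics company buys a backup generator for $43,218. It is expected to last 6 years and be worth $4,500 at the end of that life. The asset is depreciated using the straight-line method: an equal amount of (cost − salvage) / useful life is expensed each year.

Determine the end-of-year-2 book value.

$30,312

Depreciable base = $43,218 − $4,500 = $38,718.
Annual expense = $38,718 / 6 = $6,453.
End of year 1: book value $36,765.
End of year 2: book value $30,312.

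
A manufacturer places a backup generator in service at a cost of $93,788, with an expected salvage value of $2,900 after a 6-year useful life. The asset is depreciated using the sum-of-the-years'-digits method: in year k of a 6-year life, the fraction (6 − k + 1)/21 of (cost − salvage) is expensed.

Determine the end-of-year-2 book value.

Depreciable base = $93,788 − $2,900 = $90,888.
Sum of the years' digits = 6+5+4+3+2+1 = 21.
Year 1: $90,888 × 6/21 = $25,968. Book value $67,820.
Year 2: $90,888 × 5/21 = $21,640. Book value $46,180.

$46,180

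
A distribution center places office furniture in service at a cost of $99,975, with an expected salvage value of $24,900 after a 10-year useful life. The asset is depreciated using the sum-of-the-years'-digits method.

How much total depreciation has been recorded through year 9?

$73,710

Depreciable base = $99,975 − $24,900 = $75,075.
Sum of the years' digits = 10+9+8+7+6+5+4+3+2+1 = 55.
Year 1: $75,075 × 10/55 = $13,650. Book value $86,325.
Year 2: $75,075 × 9/55 = $12,285. Book value $74,040.
Year 3: $75,075 × 8/55 = $10,920. Book value $63,120.
Year 4: $75,075 × 7/55 = $9,555. Book value $53,565.
Year 5: $75,075 × 6/55 = $8,190. Book value $45,375.
Year 6: $75,075 × 5/55 = $6,825. Book value $38,550.
Year 7: $75,075 × 4/55 = $5,460. Book value $33,090.
Year 8: $75,075 × 3/55 = $4,095. Book value $28,995.
Year 9: $75,075 × 2/55 = $2,730. Book value $26,265.
Accumulated through year 9 = $99,975 − $26,265 = $73,710.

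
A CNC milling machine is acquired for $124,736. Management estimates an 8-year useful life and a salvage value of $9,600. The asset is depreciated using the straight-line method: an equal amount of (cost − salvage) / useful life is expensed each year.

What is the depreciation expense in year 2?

Depreciable base = $124,736 − $9,600 = $115,136.
Annual expense = $115,136 / 8 = $14,392.

$14,392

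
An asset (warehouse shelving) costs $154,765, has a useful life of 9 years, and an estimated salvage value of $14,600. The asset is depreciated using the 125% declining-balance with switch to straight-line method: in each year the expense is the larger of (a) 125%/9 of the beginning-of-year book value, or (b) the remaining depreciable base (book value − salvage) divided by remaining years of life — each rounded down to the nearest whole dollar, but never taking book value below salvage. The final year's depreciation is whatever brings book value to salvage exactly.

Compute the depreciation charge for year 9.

Depreciable base = $154,765 − $14,600 = $140,165.
Year 1: DB = ⌊$154,765 × 125%/9⌋ = $21,495; SL = ⌊$140,165/9⌋ = $15,573 → take DB $21,495. Book value $133,270.
Year 2: DB = ⌊$133,270 × 125%/9⌋ = $18,509; SL = ⌊$118,670/8⌋ = $14,833 → take DB $18,509. Book value $114,761.
Year 3: DB = ⌊$114,761 × 125%/9⌋ = $15,939; SL = ⌊$100,161/7⌋ = $14,308 → take DB $15,939. Book value $98,822.
Year 4: DB = ⌊$98,822 × 125%/9⌋ = $13,725; SL = ⌊$84,222/6⌋ = $14,037 → take SL $14,037. Book value $84,785.
Year 5: DB = ⌊$84,785 × 125%/9⌋ = $11,775; SL = ⌊$70,185/5⌋ = $14,037 → take SL $14,037. Book value $70,748.
Year 6: DB = ⌊$70,748 × 125%/9⌋ = $9,826; SL = ⌊$56,148/4⌋ = $14,037 → take SL $14,037. Book value $56,711.
Year 7: DB = ⌊$56,711 × 125%/9⌋ = $7,876; SL = ⌊$42,111/3⌋ = $14,037 → take SL $14,037. Book value $42,674.
Year 8: DB = ⌊$42,674 × 125%/9⌋ = $5,926; SL = ⌊$28,074/2⌋ = $14,037 → take SL $14,037. Book value $28,637.
Year 9 (final): $28,637 − $14,600 = $14,037. Book value $14,600.

$14,037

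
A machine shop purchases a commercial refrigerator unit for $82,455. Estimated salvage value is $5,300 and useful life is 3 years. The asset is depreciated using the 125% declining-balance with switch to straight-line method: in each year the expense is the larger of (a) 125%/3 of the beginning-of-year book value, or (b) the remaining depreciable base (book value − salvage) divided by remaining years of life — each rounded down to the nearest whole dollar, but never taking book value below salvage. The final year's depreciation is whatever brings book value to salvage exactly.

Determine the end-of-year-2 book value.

Depreciable base = $82,455 − $5,300 = $77,155.
Year 1: DB = ⌊$82,455 × 125%/3⌋ = $34,356; SL = ⌊$77,155/3⌋ = $25,718 → take DB $34,356. Book value $48,099.
Year 2: DB = ⌊$48,099 × 125%/3⌋ = $20,041; SL = ⌊$42,799/2⌋ = $21,399 → take SL $21,399. Book value $26,700.

$26,700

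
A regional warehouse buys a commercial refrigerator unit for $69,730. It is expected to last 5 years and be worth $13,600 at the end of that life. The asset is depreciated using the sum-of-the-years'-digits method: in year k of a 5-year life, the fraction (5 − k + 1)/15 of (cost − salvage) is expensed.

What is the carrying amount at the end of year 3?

Depreciable base = $69,730 − $13,600 = $56,130.
Sum of the years' digits = 5+4+3+2+1 = 15.
Year 1: $56,130 × 5/15 = $18,710. Book value $51,020.
Year 2: $56,130 × 4/15 = $14,968. Book value $36,052.
Year 3: $56,130 × 3/15 = $11,226. Book value $24,826.

$24,826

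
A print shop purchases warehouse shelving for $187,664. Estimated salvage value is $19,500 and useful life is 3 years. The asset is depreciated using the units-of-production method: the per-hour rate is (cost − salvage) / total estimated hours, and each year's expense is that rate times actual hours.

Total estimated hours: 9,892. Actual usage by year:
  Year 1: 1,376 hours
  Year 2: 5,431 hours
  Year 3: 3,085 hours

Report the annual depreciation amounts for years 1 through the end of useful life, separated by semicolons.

$23,392; $92,327; $52,445

Depreciable base = $187,664 − $19,500 = $168,164.
Rate = $168,164 / 9,892 hours = $17 per hour.
Year 1: 1,376 × $17 = $23,392. Book value $164,272.
Year 2: 5,431 × $17 = $92,327. Book value $71,945.
Year 3: 3,085 × $17 = $52,445. Book value $19,500.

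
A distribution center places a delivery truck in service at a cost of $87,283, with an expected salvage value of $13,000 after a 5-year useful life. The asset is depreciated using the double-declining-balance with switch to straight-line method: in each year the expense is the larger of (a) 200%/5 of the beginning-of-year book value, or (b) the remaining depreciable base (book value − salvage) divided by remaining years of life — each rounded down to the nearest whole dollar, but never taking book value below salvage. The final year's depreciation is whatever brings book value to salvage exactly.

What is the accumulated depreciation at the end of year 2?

$55,861

Depreciable base = $87,283 − $13,000 = $74,283.
Year 1: DB = ⌊$87,283 × 200%/5⌋ = $34,913; SL = ⌊$74,283/5⌋ = $14,856 → take DB $34,913. Book value $52,370.
Year 2: DB = ⌊$52,370 × 200%/5⌋ = $20,948; SL = ⌊$39,370/4⌋ = $9,842 → take DB $20,948. Book value $31,422.
Accumulated through year 2 = $87,283 − $31,422 = $55,861.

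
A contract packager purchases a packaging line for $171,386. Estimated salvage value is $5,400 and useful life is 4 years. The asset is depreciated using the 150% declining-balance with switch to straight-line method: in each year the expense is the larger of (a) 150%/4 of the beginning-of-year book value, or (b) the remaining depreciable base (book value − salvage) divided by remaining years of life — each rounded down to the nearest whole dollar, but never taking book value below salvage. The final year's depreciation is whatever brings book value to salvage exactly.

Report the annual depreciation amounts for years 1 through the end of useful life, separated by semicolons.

$64,269; $40,168; $30,774; $30,775

Depreciable base = $171,386 − $5,400 = $165,986.
Year 1: DB = ⌊$171,386 × 150%/4⌋ = $64,269; SL = ⌊$165,986/4⌋ = $41,496 → take DB $64,269. Book value $107,117.
Year 2: DB = ⌊$107,117 × 150%/4⌋ = $40,168; SL = ⌊$101,717/3⌋ = $33,905 → take DB $40,168. Book value $66,949.
Year 3: DB = ⌊$66,949 × 150%/4⌋ = $25,105; SL = ⌊$61,549/2⌋ = $30,774 → take SL $30,774. Book value $36,175.
Year 4 (final): $36,175 − $5,400 = $30,775. Book value $5,400.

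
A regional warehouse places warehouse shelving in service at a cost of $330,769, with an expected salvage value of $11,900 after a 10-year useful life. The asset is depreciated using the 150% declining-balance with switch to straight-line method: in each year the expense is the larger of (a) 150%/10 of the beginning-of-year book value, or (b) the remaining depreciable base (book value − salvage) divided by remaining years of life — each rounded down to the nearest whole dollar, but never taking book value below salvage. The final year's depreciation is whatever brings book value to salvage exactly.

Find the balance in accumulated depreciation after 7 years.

$238,487

Depreciable base = $330,769 − $11,900 = $318,869.
Year 1: DB = ⌊$330,769 × 150%/10⌋ = $49,615; SL = ⌊$318,869/10⌋ = $31,886 → take DB $49,615. Book value $281,154.
Year 2: DB = ⌊$281,154 × 150%/10⌋ = $42,173; SL = ⌊$269,254/9⌋ = $29,917 → take DB $42,173. Book value $238,981.
Year 3: DB = ⌊$238,981 × 150%/10⌋ = $35,847; SL = ⌊$227,081/8⌋ = $28,385 → take DB $35,847. Book value $203,134.
Year 4: DB = ⌊$203,134 × 150%/10⌋ = $30,470; SL = ⌊$191,234/7⌋ = $27,319 → take DB $30,470. Book value $172,664.
Year 5: DB = ⌊$172,664 × 150%/10⌋ = $25,899; SL = ⌊$160,764/6⌋ = $26,794 → take SL $26,794. Book value $145,870.
Year 6: DB = ⌊$145,870 × 150%/10⌋ = $21,880; SL = ⌊$133,970/5⌋ = $26,794 → take SL $26,794. Book value $119,076.
Year 7: DB = ⌊$119,076 × 150%/10⌋ = $17,861; SL = ⌊$107,176/4⌋ = $26,794 → take SL $26,794. Book value $92,282.
Accumulated through year 7 = $330,769 − $92,282 = $238,487.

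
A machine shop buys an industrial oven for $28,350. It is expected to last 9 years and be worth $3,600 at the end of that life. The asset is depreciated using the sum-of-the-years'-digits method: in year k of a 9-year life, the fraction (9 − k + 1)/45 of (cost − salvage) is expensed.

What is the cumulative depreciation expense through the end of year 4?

Depreciable base = $28,350 − $3,600 = $24,750.
Sum of the years' digits = 9+8+7+6+5+4+3+2+1 = 45.
Year 1: $24,750 × 9/45 = $4,950. Book value $23,400.
Year 2: $24,750 × 8/45 = $4,400. Book value $19,000.
Year 3: $24,750 × 7/45 = $3,850. Book value $15,150.
Year 4: $24,750 × 6/45 = $3,300. Book value $11,850.
Accumulated through year 4 = $28,350 − $11,850 = $16,500.

$16,500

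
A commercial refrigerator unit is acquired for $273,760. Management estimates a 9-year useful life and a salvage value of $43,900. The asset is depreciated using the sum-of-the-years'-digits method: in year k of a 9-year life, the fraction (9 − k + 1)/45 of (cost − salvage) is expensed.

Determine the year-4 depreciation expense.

Depreciable base = $273,760 − $43,900 = $229,860.
Sum of the years' digits = 9+8+7+6+5+4+3+2+1 = 45.
Year 1: $229,860 × 9/45 = $45,972. Book value $227,788.
Year 2: $229,860 × 8/45 = $40,864. Book value $186,924.
Year 3: $229,860 × 7/45 = $35,756. Book value $151,168.
Year 4: $229,860 × 6/45 = $30,648. Book value $120,520.

$30,648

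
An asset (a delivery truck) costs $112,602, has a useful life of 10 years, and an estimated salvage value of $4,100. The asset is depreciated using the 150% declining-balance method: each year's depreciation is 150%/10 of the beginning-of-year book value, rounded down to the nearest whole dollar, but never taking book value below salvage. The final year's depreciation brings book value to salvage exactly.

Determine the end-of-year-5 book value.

Depreciable base = $112,602 − $4,100 = $108,502.
Year 1: ⌊$112,602 × 150%/10⌋ = $16,890. Book value $95,712.
Year 2: ⌊$95,712 × 150%/10⌋ = $14,356. Book value $81,356.
Year 3: ⌊$81,356 × 150%/10⌋ = $12,203. Book value $69,153.
Year 4: ⌊$69,153 × 150%/10⌋ = $10,372. Book value $58,781.
Year 5: ⌊$58,781 × 150%/10⌋ = $8,817. Book value $49,964.

$49,964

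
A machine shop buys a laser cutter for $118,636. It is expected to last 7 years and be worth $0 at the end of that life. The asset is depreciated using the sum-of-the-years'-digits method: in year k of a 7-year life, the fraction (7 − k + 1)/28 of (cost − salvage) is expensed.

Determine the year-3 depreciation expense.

$21,185

Depreciable base = $118,636 − $0 = $118,636.
Sum of the years' digits = 7+6+5+4+3+2+1 = 28.
Year 1: $118,636 × 7/28 = $29,659. Book value $88,977.
Year 2: $118,636 × 6/28 = $25,422. Book value $63,555.
Year 3: $118,636 × 5/28 = $21,185. Book value $42,370.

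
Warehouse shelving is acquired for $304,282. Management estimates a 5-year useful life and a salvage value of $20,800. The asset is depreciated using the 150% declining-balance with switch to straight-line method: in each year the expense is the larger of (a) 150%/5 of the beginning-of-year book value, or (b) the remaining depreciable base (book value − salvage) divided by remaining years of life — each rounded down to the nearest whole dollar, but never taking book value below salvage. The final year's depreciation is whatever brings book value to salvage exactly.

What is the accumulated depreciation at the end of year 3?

$199,912

Depreciable base = $304,282 − $20,800 = $283,482.
Year 1: DB = ⌊$304,282 × 150%/5⌋ = $91,284; SL = ⌊$283,482/5⌋ = $56,696 → take DB $91,284. Book value $212,998.
Year 2: DB = ⌊$212,998 × 150%/5⌋ = $63,899; SL = ⌊$192,198/4⌋ = $48,049 → take DB $63,899. Book value $149,099.
Year 3: DB = ⌊$149,099 × 150%/5⌋ = $44,729; SL = ⌊$128,299/3⌋ = $42,766 → take DB $44,729. Book value $104,370.
Accumulated through year 3 = $304,282 − $104,370 = $199,912.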